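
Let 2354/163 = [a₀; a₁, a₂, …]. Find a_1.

2

2354 = 14·163 + 72   →  a_0 = 14
163 = 2·72 + 19   →  a_1 = 2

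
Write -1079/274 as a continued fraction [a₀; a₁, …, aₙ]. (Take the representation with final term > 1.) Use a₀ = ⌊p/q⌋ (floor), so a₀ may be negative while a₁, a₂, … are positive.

-1079 = -4·274 + 17
274 = 16·17 + 2
17 = 8·2 + 1
2 = 2·1 + 0  (stop)
So -1079/274 = [-4; 16, 8, 2].

[-4; 16, 8, 2]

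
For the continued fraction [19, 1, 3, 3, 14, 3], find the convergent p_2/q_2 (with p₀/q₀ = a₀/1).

79/4

Using pₖ = aₖpₖ₋₁ + pₖ₋₂, qₖ = aₖqₖ₋₁ + qₖ₋₂ (with p₋₁=1, p₋₂=0, q₋₁=0, q₋₂=1):
  k=0: a=19, p=19, q=1
  k=1: a=1, p=20, q=1
  k=2: a=3, p=79, q=4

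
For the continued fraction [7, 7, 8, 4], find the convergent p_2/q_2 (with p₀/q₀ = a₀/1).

Using pₖ = aₖpₖ₋₁ + pₖ₋₂, qₖ = aₖqₖ₋₁ + qₖ₋₂ (with p₋₁=1, p₋₂=0, q₋₁=0, q₋₂=1):
  k=0: a=7, p=7, q=1
  k=1: a=7, p=50, q=7
  k=2: a=8, p=407, q=57

407/57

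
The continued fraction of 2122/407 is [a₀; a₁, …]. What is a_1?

2122 = 5·407 + 87   →  a_0 = 5
407 = 4·87 + 59   →  a_1 = 4

4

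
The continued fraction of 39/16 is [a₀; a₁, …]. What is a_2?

3

39 = 2·16 + 7   →  a_0 = 2
16 = 2·7 + 2   →  a_1 = 2
7 = 3·2 + 1   →  a_2 = 3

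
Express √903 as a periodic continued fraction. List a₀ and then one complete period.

[30; 20, 60]

a₀ = ⌊√903⌋ = 30.
With m₀=0, d₀=1 and mₖ₊₁ = dₖaₖ − mₖ, dₖ₊₁ = (n − mₖ₊₁²)/dₖ, aₖ₊₁ = ⌊(a₀+mₖ₊₁)/dₖ₊₁⌋:
  k=1: m=30, d=3, a=20
  k=2: m=30, d=1, a=60
d=1 and a=2a₀=60 at k=2, so the next step gives (m, d) = (30, 3) again — its k=1 value — and the period has length 2.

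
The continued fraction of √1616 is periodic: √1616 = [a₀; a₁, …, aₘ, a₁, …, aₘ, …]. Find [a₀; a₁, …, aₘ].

a₀ = ⌊√1616⌋ = 40.
With m₀=0, d₀=1 and mₖ₊₁ = dₖaₖ − mₖ, dₖ₊₁ = (n − mₖ₊₁²)/dₖ, aₖ₊₁ = ⌊(a₀+mₖ₊₁)/dₖ₊₁⌋:
  k=1: m=40, d=16, a=5
  k=2: m=40, d=1, a=80
d=1 and a=2a₀=80 at k=2, so the next step gives (m, d) = (40, 16) again — its k=1 value — and the period has length 2.

[40; 5, 80]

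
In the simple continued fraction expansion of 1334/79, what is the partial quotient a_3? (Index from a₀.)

1334 = 16·79 + 70   →  a_0 = 16
79 = 1·70 + 9   →  a_1 = 1
70 = 7·9 + 7   →  a_2 = 7
9 = 1·7 + 2   →  a_3 = 1

1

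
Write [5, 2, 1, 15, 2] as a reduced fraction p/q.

Using pₖ = aₖpₖ₋₁ + pₖ₋₂ and qₖ = aₖqₖ₋₁ + qₖ₋₂:
  k=0: a=5, p=5, q=1
  k=1: a=2, p=11, q=2
  k=2: a=1, p=16, q=3
  k=3: a=15, p=251, q=47
  k=4: a=2, p=518, q=97

518/97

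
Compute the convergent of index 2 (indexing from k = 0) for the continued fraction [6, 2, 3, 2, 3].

Using pₖ = aₖpₖ₋₁ + pₖ₋₂, qₖ = aₖqₖ₋₁ + qₖ₋₂ (with p₋₁=1, p₋₂=0, q₋₁=0, q₋₂=1):
  k=0: a=6, p=6, q=1
  k=1: a=2, p=13, q=2
  k=2: a=3, p=45, q=7

45/7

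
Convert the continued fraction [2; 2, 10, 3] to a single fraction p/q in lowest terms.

Fold from the inside: start with 3/1.
  10 + 1/3 = 31/3
  2 + 3/31 = 65/31
  2 + 31/65 = 161/65

161/65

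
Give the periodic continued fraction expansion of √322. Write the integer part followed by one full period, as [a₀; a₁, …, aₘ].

a₀ = ⌊√322⌋ = 17.
With m₀=0, d₀=1 and mₖ₊₁ = dₖaₖ − mₖ, dₖ₊₁ = (n − mₖ₊₁²)/dₖ, aₖ₊₁ = ⌊(a₀+mₖ₊₁)/dₖ₊₁⌋:
  k=1: m=17, d=33, a=1
  k=2: m=16, d=2, a=16
  k=3: m=16, d=33, a=1
  k=4: m=17, d=1, a=34
d=1 and a=2a₀=34 at k=4, so the next step gives (m, d) = (17, 33) again — its k=1 value — and the period has length 4.

[17; 1, 16, 1, 34]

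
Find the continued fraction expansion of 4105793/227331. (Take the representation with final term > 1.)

[18; 16, 2, 3, 6, 2, 14, 10]

4105793 = 18*227331 + 13835
227331 = 16*13835 + 5971
13835 = 2*5971 + 1893
5971 = 3*1893 + 292
1893 = 6*292 + 141
292 = 2*141 + 10
141 = 14*10 + 1
10 = 10*1 + 0  (stop)
So 4105793/227331 = [18; 16, 2, 3, 6, 2, 14, 10].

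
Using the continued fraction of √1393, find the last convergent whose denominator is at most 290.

3583/96

√1393 = [37; 3, 10, 3, 74, …] (period length 4).
Convergents:
  p_0/q_0 = 37/1
  p_1/q_1 = 112/3
  p_2/q_2 = 1157/31
  p_3/q_3 = 3583/96
  p_4/q_4 = 266299/7135
q_3 = 96 ≤ 290 < 7135 = q_4, so the answer is 3583/96.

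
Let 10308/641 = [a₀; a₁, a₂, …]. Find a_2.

10308 = 16·641 + 52   →  a_0 = 16
641 = 12·52 + 17   →  a_1 = 12
52 = 3·17 + 1   →  a_2 = 3

3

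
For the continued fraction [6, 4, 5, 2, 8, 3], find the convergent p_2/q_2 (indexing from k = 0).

Using pₖ = aₖpₖ₋₁ + pₖ₋₂, qₖ = aₖqₖ₋₁ + qₖ₋₂ (with p₋₁=1, p₋₂=0, q₋₁=0, q₋₂=1):
  k=0: a=6, p=6, q=1
  k=1: a=4, p=25, q=4
  k=2: a=5, p=131, q=21

131/21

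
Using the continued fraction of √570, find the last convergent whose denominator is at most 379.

8953/375

√570 = [23; 1, 6, 1, 46, …] (period length 4).
Convergents:
  p_0/q_0 = 23/1
  p_1/q_1 = 24/1
  p_2/q_2 = 167/7
  p_3/q_3 = 191/8
  p_4/q_4 = 8953/375
  p_5/q_5 = 9144/383
q_4 = 375 ≤ 379 < 383 = q_5, so the answer is 8953/375.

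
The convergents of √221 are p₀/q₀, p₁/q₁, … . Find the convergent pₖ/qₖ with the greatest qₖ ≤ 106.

√221 = [14; 1, 6, 2, 6, 1, 28, …] (period length 6).
Convergents:
  p_0/q_0 = 14/1
  p_1/q_1 = 15/1
  p_2/q_2 = 104/7
  p_3/q_3 = 223/15
  p_4/q_4 = 1442/97
  p_5/q_5 = 1665/112
q_4 = 97 ≤ 106 < 112 = q_5, so the answer is 1442/97.

1442/97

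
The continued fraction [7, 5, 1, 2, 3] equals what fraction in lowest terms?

Fold from the inside: start with 3/1.
  2 + 1/3 = 7/3
  1 + 3/7 = 10/7
  5 + 7/10 = 57/10
  7 + 10/57 = 409/57

409/57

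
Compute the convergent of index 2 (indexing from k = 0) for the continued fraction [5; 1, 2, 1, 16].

17/3

Using pₖ = aₖpₖ₋₁ + pₖ₋₂, qₖ = aₖqₖ₋₁ + qₖ₋₂ (with p₋₁=1, p₋₂=0, q₋₁=0, q₋₂=1):
  k=0: a=5, p=5, q=1
  k=1: a=1, p=6, q=1
  k=2: a=2, p=17, q=3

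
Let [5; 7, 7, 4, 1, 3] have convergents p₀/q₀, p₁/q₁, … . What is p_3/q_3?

1064/207

Using pₖ = aₖpₖ₋₁ + pₖ₋₂, qₖ = aₖqₖ₋₁ + qₖ₋₂ (with p₋₁=1, p₋₂=0, q₋₁=0, q₋₂=1):
  k=0: a=5, p=5, q=1
  k=1: a=7, p=36, q=7
  k=2: a=7, p=257, q=50
  k=3: a=4, p=1064, q=207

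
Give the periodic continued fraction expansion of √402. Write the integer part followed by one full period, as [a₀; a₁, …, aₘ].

a₀ = ⌊√402⌋ = 20.
With m₀=0, d₀=1 and mₖ₊₁ = dₖaₖ − mₖ, dₖ₊₁ = (n − mₖ₊₁²)/dₖ, aₖ₊₁ = ⌊(a₀+mₖ₊₁)/dₖ₊₁⌋:
  k=1: m=20, d=2, a=20
  k=2: m=20, d=1, a=40
d=1 and a=2a₀=40 at k=2, so the next step gives (m, d) = (20, 2) again — its k=1 value — and the period has length 2.

[20; 20, 40]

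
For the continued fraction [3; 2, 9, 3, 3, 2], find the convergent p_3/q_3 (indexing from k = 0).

Using pₖ = aₖpₖ₋₁ + pₖ₋₂, qₖ = aₖqₖ₋₁ + qₖ₋₂ (with p₋₁=1, p₋₂=0, q₋₁=0, q₋₂=1):
  k=0: a=3, p=3, q=1
  k=1: a=2, p=7, q=2
  k=2: a=9, p=66, q=19
  k=3: a=3, p=205, q=59

205/59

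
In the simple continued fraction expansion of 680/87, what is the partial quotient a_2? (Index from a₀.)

4

680 = 7·87 + 71   →  a_0 = 7
87 = 1·71 + 16   →  a_1 = 1
71 = 4·16 + 7   →  a_2 = 4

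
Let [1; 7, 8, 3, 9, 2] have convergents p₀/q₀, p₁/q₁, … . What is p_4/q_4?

Using pₖ = aₖpₖ₋₁ + pₖ₋₂, qₖ = aₖqₖ₋₁ + qₖ₋₂ (with p₋₁=1, p₋₂=0, q₋₁=0, q₋₂=1):
  k=0: a=1, p=1, q=1
  k=1: a=7, p=8, q=7
  k=2: a=8, p=65, q=57
  k=3: a=3, p=203, q=178
  k=4: a=9, p=1892, q=1659

1892/1659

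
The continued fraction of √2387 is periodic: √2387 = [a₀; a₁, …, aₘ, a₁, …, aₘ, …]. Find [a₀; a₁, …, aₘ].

[48; 1, 5, 1, 96]

a₀ = ⌊√2387⌋ = 48.
With m₀=0, d₀=1 and mₖ₊₁ = dₖaₖ − mₖ, dₖ₊₁ = (n − mₖ₊₁²)/dₖ, aₖ₊₁ = ⌊(a₀+mₖ₊₁)/dₖ₊₁⌋:
  k=1: m=48, d=83, a=1
  k=2: m=35, d=14, a=5
  k=3: m=35, d=83, a=1
  k=4: m=48, d=1, a=96
d=1 and a=2a₀=96 at k=4, so the next step gives (m, d) = (48, 83) again — its k=1 value — and the period has length 4.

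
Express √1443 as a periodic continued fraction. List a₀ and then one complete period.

[37; 1, 74]

a₀ = ⌊√1443⌋ = 37.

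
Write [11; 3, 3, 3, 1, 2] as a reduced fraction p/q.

Fold from the inside: start with 2/1.
  1 + 1/2 = 3/2
  3 + 2/3 = 11/3
  3 + 3/11 = 36/11
  3 + 11/36 = 119/36
  11 + 36/119 = 1345/119

1345/119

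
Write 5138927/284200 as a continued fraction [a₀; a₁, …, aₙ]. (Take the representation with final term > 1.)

5138927 = 18·284200 + 23327
284200 = 12·23327 + 4276
23327 = 5·4276 + 1947
4276 = 2·1947 + 382
1947 = 5·382 + 37
382 = 10·37 + 12
37 = 3·12 + 1
12 = 12·1 + 0  (stop)
So 5138927/284200 = [18; 12, 5, 2, 5, 10, 3, 12].

[18; 12, 5, 2, 5, 10, 3, 12]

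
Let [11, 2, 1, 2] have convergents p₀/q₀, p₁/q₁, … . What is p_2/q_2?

34/3

Using pₖ = aₖpₖ₋₁ + pₖ₋₂, qₖ = aₖqₖ₋₁ + qₖ₋₂ (with p₋₁=1, p₋₂=0, q₋₁=0, q₋₂=1):
  k=0: a=11, p=11, q=1
  k=1: a=2, p=23, q=2
  k=2: a=1, p=34, q=3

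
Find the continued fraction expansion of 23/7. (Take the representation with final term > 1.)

23 = 3·7 + 2
7 = 3·2 + 1
2 = 2·1 + 0  (stop)
So 23/7 = [3; 3, 2].

[3; 3, 2]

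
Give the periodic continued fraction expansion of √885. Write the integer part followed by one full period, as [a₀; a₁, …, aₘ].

a₀ = ⌊√885⌋ = 29.
With m₀=0, d₀=1 and mₖ₊₁ = dₖaₖ − mₖ, dₖ₊₁ = (n − mₖ₊₁²)/dₖ, aₖ₊₁ = ⌊(a₀+mₖ₊₁)/dₖ₊₁⌋:
  k=1: m=29, d=44, a=1
  k=2: m=15, d=15, a=2
  k=3: m=15, d=44, a=1
  k=4: m=29, d=1, a=58
d=1 and a=2a₀=58 at k=4, so the next step gives (m, d) = (29, 44) again — its k=1 value — and the period has length 4.

[29; 1, 2, 1, 58]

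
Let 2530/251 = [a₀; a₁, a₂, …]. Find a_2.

2530 = 10·251 + 20   →  a_0 = 10
251 = 12·20 + 11   →  a_1 = 12
20 = 1·11 + 9   →  a_2 = 1

1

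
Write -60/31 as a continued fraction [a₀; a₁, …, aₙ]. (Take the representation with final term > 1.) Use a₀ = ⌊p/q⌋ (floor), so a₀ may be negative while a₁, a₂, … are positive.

[-2; 15, 2]

-60 = -2·31 + 2
31 = 15·2 + 1
2 = 2·1 + 0  (stop)
So -60/31 = [-2; 15, 2].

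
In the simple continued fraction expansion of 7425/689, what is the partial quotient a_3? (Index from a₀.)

7425 = 10·689 + 535   →  a_0 = 10
689 = 1·535 + 154   →  a_1 = 1
535 = 3·154 + 73   →  a_2 = 3
154 = 2·73 + 8   →  a_3 = 2

2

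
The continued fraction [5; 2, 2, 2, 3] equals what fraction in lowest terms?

222/41

Fold from the inside: start with 3/1.
  2 + 1/3 = 7/3
  2 + 3/7 = 17/7
  2 + 7/17 = 41/17
  5 + 17/41 = 222/41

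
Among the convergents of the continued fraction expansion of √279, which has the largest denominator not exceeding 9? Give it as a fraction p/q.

117/7

√279 = [16; 1, 2, 2, 1, 2, 2, 1, 32, …] (period length 8).
Convergents:
  p_0/q_0 = 16/1
  p_1/q_1 = 17/1
  p_2/q_2 = 50/3
  p_3/q_3 = 117/7
  p_4/q_4 = 167/10
q_3 = 7 ≤ 9 < 10 = q_4, so the answer is 117/7.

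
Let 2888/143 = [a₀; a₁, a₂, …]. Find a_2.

9

2888 = 20·143 + 28   →  a_0 = 20
143 = 5·28 + 3   →  a_1 = 5
28 = 9·3 + 1   →  a_2 = 9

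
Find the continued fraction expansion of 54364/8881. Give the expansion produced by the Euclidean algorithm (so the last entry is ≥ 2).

54364 = 6×8881 + 1078
8881 = 8×1078 + 257
1078 = 4×257 + 50
257 = 5×50 + 7
50 = 7×7 + 1
7 = 7×1 + 0  (stop)
So 54364/8881 = [6; 8, 4, 5, 7, 7].

[6; 8, 4, 5, 7, 7]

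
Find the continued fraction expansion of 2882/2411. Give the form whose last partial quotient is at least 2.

[1; 5, 8, 2, 2, 3, 3]

2882 = 1*2411 + 471
2411 = 5*471 + 56
471 = 8*56 + 23
56 = 2*23 + 10
23 = 2*10 + 3
10 = 3*3 + 1
3 = 3*1 + 0  (stop)
So 2882/2411 = [1; 5, 8, 2, 2, 3, 3].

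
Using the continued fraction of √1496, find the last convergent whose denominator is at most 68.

2282/59

√1496 = [38; 1, 2, 9, 2, 1, 76, …] (period length 6).
Convergents:
  p_0/q_0 = 38/1
  p_1/q_1 = 39/1
  p_2/q_2 = 116/3
  p_3/q_3 = 1083/28
  p_4/q_4 = 2282/59
  p_5/q_5 = 3365/87
q_4 = 59 ≤ 68 < 87 = q_5, so the answer is 2282/59.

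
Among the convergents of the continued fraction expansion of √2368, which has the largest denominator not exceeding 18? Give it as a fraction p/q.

146/3

√2368 = [48; 1, 1, 1, 23, 1, 1, 1, 96, …] (period length 8).
Convergents:
  p_0/q_0 = 48/1
  p_1/q_1 = 49/1
  p_2/q_2 = 97/2
  p_3/q_3 = 146/3
  p_4/q_4 = 3455/71
q_3 = 3 ≤ 18 < 71 = q_4, so the answer is 146/3.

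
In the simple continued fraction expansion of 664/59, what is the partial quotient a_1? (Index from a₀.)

664 = 11·59 + 15   →  a_0 = 11
59 = 3·15 + 14   →  a_1 = 3

3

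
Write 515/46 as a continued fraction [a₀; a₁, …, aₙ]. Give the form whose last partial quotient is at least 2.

515 = 11·46 + 9
46 = 5·9 + 1
9 = 9·1 + 0  (stop)
So 515/46 = [11; 5, 9].

[11; 5, 9]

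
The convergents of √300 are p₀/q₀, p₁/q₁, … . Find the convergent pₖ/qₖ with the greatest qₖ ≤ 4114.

√300 = [17; 3, 8, 3, 34, …] (period length 4).
Convergents:
  p_0/q_0 = 17/1
  p_1/q_1 = 52/3
  p_2/q_2 = 433/25
  p_3/q_3 = 1351/78
  p_4/q_4 = 46367/2677
  p_5/q_5 = 140452/8109
q_4 = 2677 ≤ 4114 < 8109 = q_5, so the answer is 46367/2677.

46367/2677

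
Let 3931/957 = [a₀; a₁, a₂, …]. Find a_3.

2

3931 = 4·957 + 103   →  a_0 = 4
957 = 9·103 + 30   →  a_1 = 9
103 = 3·30 + 13   →  a_2 = 3
30 = 2·13 + 4   →  a_3 = 2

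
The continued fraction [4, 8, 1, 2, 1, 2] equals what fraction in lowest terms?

395/96

Fold from the inside: start with 2/1.
  1 + 1/2 = 3/2
  2 + 2/3 = 8/3
  1 + 3/8 = 11/8
  8 + 8/11 = 96/11
  4 + 11/96 = 395/96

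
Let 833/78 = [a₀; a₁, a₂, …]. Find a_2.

833 = 10·78 + 53   →  a_0 = 10
78 = 1·53 + 25   →  a_1 = 1
53 = 2·25 + 3   →  a_2 = 2

2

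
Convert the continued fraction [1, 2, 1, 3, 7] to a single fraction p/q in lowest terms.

Using pₖ = aₖpₖ₋₁ + pₖ₋₂ and qₖ = aₖqₖ₋₁ + qₖ₋₂:
  k=0: a=1, p=1, q=1
  k=1: a=2, p=3, q=2
  k=2: a=1, p=4, q=3
  k=3: a=3, p=15, q=11
  k=4: a=7, p=109, q=80

109/80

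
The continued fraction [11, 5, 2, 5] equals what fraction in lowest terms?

Using pₖ = aₖpₖ₋₁ + pₖ₋₂ and qₖ = aₖqₖ₋₁ + qₖ₋₂:
  k=0: a=11, p=11, q=1
  k=1: a=5, p=56, q=5
  k=2: a=2, p=123, q=11
  k=3: a=5, p=671, q=60

671/60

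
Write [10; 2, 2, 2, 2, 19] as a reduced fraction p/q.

5863/563

Using pₖ = aₖpₖ₋₁ + pₖ₋₂ and qₖ = aₖqₖ₋₁ + qₖ₋₂:
  k=0: a=10, p=10, q=1
  k=1: a=2, p=21, q=2
  k=2: a=2, p=52, q=5
  k=3: a=2, p=125, q=12
  k=4: a=2, p=302, q=29
  k=5: a=19, p=5863, q=563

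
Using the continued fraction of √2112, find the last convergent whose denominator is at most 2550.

√2112 = [45; 1, 21, 1, 90, …] (period length 4).
Convergents:
  p_0/q_0 = 45/1
  p_1/q_1 = 46/1
  p_2/q_2 = 1011/22
  p_3/q_3 = 1057/23
  p_4/q_4 = 96141/2092
  p_5/q_5 = 97198/2115
  p_6/q_6 = 2137299/46507
q_5 = 2115 ≤ 2550 < 46507 = q_6, so the answer is 97198/2115.

97198/2115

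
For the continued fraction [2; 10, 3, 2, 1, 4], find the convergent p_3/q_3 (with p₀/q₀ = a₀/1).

Using pₖ = aₖpₖ₋₁ + pₖ₋₂, qₖ = aₖqₖ₋₁ + qₖ₋₂ (with p₋₁=1, p₋₂=0, q₋₁=0, q₋₂=1):
  k=0: a=2, p=2, q=1
  k=1: a=10, p=21, q=10
  k=2: a=3, p=65, q=31
  k=3: a=2, p=151, q=72

151/72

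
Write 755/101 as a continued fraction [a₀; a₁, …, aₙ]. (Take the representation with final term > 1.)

755 = 7·101 + 48
101 = 2·48 + 5
48 = 9·5 + 3
5 = 1·3 + 2
3 = 1·2 + 1
2 = 2·1 + 0  (stop)
So 755/101 = [7; 2, 9, 1, 1, 2].

[7; 2, 9, 1, 1, 2]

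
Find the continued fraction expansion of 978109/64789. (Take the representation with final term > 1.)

978109 = 15*64789 + 6274
64789 = 10*6274 + 2049
6274 = 3*2049 + 127
2049 = 16*127 + 17
127 = 7*17 + 8
17 = 2*8 + 1
8 = 8*1 + 0  (stop)
So 978109/64789 = [15; 10, 3, 16, 7, 2, 8].

[15; 10, 3, 16, 7, 2, 8]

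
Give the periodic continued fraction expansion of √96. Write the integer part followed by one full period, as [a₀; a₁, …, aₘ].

[9; 1, 3, 1, 18]

a₀ = ⌊√96⌋ = 9.
With m₀=0, d₀=1 and mₖ₊₁ = dₖaₖ − mₖ, dₖ₊₁ = (n − mₖ₊₁²)/dₖ, aₖ₊₁ = ⌊(a₀+mₖ₊₁)/dₖ₊₁⌋:
  k=1: m=9, d=15, a=1
  k=2: m=6, d=4, a=3
  k=3: m=6, d=15, a=1
  k=4: m=9, d=1, a=18
d=1 and a=2a₀=18 at k=4, so the next step gives (m, d) = (9, 15) again — its k=1 value — and the period has length 4.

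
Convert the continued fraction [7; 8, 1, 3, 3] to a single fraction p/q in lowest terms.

811/114

Using pₖ = aₖpₖ₋₁ + pₖ₋₂ and qₖ = aₖqₖ₋₁ + qₖ₋₂:
  k=0: a=7, p=7, q=1
  k=1: a=8, p=57, q=8
  k=2: a=1, p=64, q=9
  k=3: a=3, p=249, q=35
  k=4: a=3, p=811, q=114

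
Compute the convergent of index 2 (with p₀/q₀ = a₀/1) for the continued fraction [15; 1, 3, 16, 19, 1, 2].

Using pₖ = aₖpₖ₋₁ + pₖ₋₂, qₖ = aₖqₖ₋₁ + qₖ₋₂ (with p₋₁=1, p₋₂=0, q₋₁=0, q₋₂=1):
  k=0: a=15, p=15, q=1
  k=1: a=1, p=16, q=1
  k=2: a=3, p=63, q=4

63/4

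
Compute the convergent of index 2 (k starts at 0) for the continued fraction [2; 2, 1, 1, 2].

7/3

Using pₖ = aₖpₖ₋₁ + pₖ₋₂, qₖ = aₖqₖ₋₁ + qₖ₋₂ (with p₋₁=1, p₋₂=0, q₋₁=0, q₋₂=1):
  k=0: a=2, p=2, q=1
  k=1: a=2, p=5, q=2
  k=2: a=1, p=7, q=3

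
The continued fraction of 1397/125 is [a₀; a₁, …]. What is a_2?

1397 = 11·125 + 22   →  a_0 = 11
125 = 5·22 + 15   →  a_1 = 5
22 = 1·15 + 7   →  a_2 = 1

1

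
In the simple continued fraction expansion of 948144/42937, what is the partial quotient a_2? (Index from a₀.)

6

948144 = 22·42937 + 3530   →  a_0 = 22
42937 = 12·3530 + 577   →  a_1 = 12
3530 = 6·577 + 68   →  a_2 = 6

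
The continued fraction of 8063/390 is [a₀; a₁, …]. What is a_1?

8063 = 20·390 + 263   →  a_0 = 20
390 = 1·263 + 127   →  a_1 = 1

1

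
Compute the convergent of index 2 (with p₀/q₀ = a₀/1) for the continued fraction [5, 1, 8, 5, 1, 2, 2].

Using pₖ = aₖpₖ₋₁ + pₖ₋₂, qₖ = aₖqₖ₋₁ + qₖ₋₂ (with p₋₁=1, p₋₂=0, q₋₁=0, q₋₂=1):
  k=0: a=5, p=5, q=1
  k=1: a=1, p=6, q=1
  k=2: a=8, p=53, q=9

53/9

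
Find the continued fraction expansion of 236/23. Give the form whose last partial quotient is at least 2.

[10; 3, 1, 5]

236 = 10·23 + 6
23 = 3·6 + 5
6 = 1·5 + 1
5 = 5·1 + 0  (stop)
So 236/23 = [10; 3, 1, 5].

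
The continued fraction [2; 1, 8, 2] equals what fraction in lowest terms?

55/19

Using pₖ = aₖpₖ₋₁ + pₖ₋₂ and qₖ = aₖqₖ₋₁ + qₖ₋₂:
  k=0: a=2, p=2, q=1
  k=1: a=1, p=3, q=1
  k=2: a=8, p=26, q=9
  k=3: a=2, p=55, q=19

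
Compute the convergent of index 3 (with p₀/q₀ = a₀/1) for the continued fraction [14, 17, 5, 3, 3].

Using pₖ = aₖpₖ₋₁ + pₖ₋₂, qₖ = aₖqₖ₋₁ + qₖ₋₂ (with p₋₁=1, p₋₂=0, q₋₁=0, q₋₂=1):
  k=0: a=14, p=14, q=1
  k=1: a=17, p=239, q=17
  k=2: a=5, p=1209, q=86
  k=3: a=3, p=3866, q=275

3866/275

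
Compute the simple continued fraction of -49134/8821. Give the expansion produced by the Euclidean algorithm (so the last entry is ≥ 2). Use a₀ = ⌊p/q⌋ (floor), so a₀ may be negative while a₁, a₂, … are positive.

[-6; 2, 3, 15, 3, 1, 2, 7]

-49134 = -6·8821 + 3792
8821 = 2·3792 + 1237
3792 = 3·1237 + 81
1237 = 15·81 + 22
81 = 3·22 + 15
22 = 1·15 + 7
15 = 2·7 + 1
7 = 7·1 + 0  (stop)
So -49134/8821 = [-6; 2, 3, 15, 3, 1, 2, 7].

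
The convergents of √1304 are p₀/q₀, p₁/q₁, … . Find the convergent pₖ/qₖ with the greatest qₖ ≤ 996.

√1304 = [36; 9, 72, …] (period length 2).
Convergents:
  p_0/q_0 = 36/1
  p_1/q_1 = 325/9
  p_2/q_2 = 23436/649
  p_3/q_3 = 211249/5850
q_2 = 649 ≤ 996 < 5850 = q_3, so the answer is 23436/649.

23436/649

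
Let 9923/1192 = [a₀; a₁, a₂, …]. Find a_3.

2

9923 = 8·1192 + 387   →  a_0 = 8
1192 = 3·387 + 31   →  a_1 = 3
387 = 12·31 + 15   →  a_2 = 12
31 = 2·15 + 1   →  a_3 = 2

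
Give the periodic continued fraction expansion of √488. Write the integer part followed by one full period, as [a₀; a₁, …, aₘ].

a₀ = ⌊√488⌋ = 22.
With m₀=0, d₀=1 and mₖ₊₁ = dₖaₖ − mₖ, dₖ₊₁ = (n − mₖ₊₁²)/dₖ, aₖ₊₁ = ⌊(a₀+mₖ₊₁)/dₖ₊₁⌋:
  k=1: m=22, d=4, a=11
  k=2: m=22, d=1, a=44
d=1 and a=2a₀=44 at k=2, so the next step gives (m, d) = (22, 4) again — its k=1 value — and the period has length 2.

[22; 11, 44]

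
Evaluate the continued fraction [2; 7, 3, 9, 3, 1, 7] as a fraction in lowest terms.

Fold from the inside: start with 7/1.
  1 + 1/7 = 8/7
  3 + 7/8 = 31/8
  9 + 8/31 = 287/31
  3 + 31/287 = 892/287
  7 + 287/892 = 6531/892
  2 + 892/6531 = 13954/6531

13954/6531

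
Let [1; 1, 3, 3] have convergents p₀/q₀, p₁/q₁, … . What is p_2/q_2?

7/4

Using pₖ = aₖpₖ₋₁ + pₖ₋₂, qₖ = aₖqₖ₋₁ + qₖ₋₂ (with p₋₁=1, p₋₂=0, q₋₁=0, q₋₂=1):
  k=0: a=1, p=1, q=1
  k=1: a=1, p=2, q=1
  k=2: a=3, p=7, q=4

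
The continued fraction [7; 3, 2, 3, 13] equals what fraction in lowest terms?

Fold from the inside: start with 13/1.
  3 + 1/13 = 40/13
  2 + 13/40 = 93/40
  3 + 40/93 = 319/93
  7 + 93/319 = 2326/319

2326/319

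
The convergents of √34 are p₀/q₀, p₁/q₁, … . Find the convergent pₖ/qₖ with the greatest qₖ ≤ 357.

√34 = [5; 1, 4, 1, 10, …] (period length 4).
Convergents:
  p_0/q_0 = 5/1
  p_1/q_1 = 6/1
  p_2/q_2 = 29/5
  p_3/q_3 = 35/6
  p_4/q_4 = 379/65
  p_5/q_5 = 414/71
  p_6/q_6 = 2035/349
  p_7/q_7 = 2449/420
q_6 = 349 ≤ 357 < 420 = q_7, so the answer is 2035/349.

2035/349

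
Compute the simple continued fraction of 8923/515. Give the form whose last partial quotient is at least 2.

8923 = 17*515 + 168
515 = 3*168 + 11
168 = 15*11 + 3
11 = 3*3 + 2
3 = 1*2 + 1
2 = 2*1 + 0  (stop)
So 8923/515 = [17; 3, 15, 3, 1, 2].

[17; 3, 15, 3, 1, 2]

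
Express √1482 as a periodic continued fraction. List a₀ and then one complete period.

a₀ = ⌊√1482⌋ = 38.
With m₀=0, d₀=1 and mₖ₊₁ = dₖaₖ − mₖ, dₖ₊₁ = (n − mₖ₊₁²)/dₖ, aₖ₊₁ = ⌊(a₀+mₖ₊₁)/dₖ₊₁⌋:
  k=1: m=38, d=38, a=2
  k=2: m=38, d=1, a=76
d=1 and a=2a₀=76 at k=2, so the next step gives (m, d) = (38, 38) again — its k=1 value — and the period has length 2.

[38; 2, 76]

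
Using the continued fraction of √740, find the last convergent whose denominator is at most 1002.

9249/340

√740 = [27; 4, 1, 12, 1, 4, 54, …] (period length 6).
Convergents:
  p_0/q_0 = 27/1
  p_1/q_1 = 109/4
  p_2/q_2 = 136/5
  p_3/q_3 = 1741/64
  p_4/q_4 = 1877/69
  p_5/q_5 = 9249/340
  p_6/q_6 = 501323/18429
q_5 = 340 ≤ 1002 < 18429 = q_6, so the answer is 9249/340.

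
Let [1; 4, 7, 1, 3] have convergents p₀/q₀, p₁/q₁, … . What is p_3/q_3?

41/33

Using pₖ = aₖpₖ₋₁ + pₖ₋₂, qₖ = aₖqₖ₋₁ + qₖ₋₂ (with p₋₁=1, p₋₂=0, q₋₁=0, q₋₂=1):
  k=0: a=1, p=1, q=1
  k=1: a=4, p=5, q=4
  k=2: a=7, p=36, q=29
  k=3: a=1, p=41, q=33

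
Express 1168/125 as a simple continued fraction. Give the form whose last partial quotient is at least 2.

1168 = 9*125 + 43
125 = 2*43 + 39
43 = 1*39 + 4
39 = 9*4 + 3
4 = 1*3 + 1
3 = 3*1 + 0  (stop)
So 1168/125 = [9; 2, 1, 9, 1, 3].

[9; 2, 1, 9, 1, 3]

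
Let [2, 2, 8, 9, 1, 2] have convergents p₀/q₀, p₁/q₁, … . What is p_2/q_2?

Using pₖ = aₖpₖ₋₁ + pₖ₋₂, qₖ = aₖqₖ₋₁ + qₖ₋₂ (with p₋₁=1, p₋₂=0, q₋₁=0, q₋₂=1):
  k=0: a=2, p=2, q=1
  k=1: a=2, p=5, q=2
  k=2: a=8, p=42, q=17

42/17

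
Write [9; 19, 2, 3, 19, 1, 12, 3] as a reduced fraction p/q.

995227/109952

Fold from the inside: start with 3/1.
  12 + 1/3 = 37/3
  1 + 3/37 = 40/37
  19 + 37/40 = 797/40
  3 + 40/797 = 2431/797
  2 + 797/2431 = 5659/2431
  19 + 2431/5659 = 109952/5659
  9 + 5659/109952 = 995227/109952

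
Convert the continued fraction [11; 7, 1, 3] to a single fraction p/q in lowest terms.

Using pₖ = aₖpₖ₋₁ + pₖ₋₂ and qₖ = aₖqₖ₋₁ + qₖ₋₂:
  k=0: a=11, p=11, q=1
  k=1: a=7, p=78, q=7
  k=2: a=1, p=89, q=8
  k=3: a=3, p=345, q=31

345/31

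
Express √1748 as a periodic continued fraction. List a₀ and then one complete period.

[41; 1, 4, 4, 4, 1, 82]

a₀ = ⌊√1748⌋ = 41.
With m₀=0, d₀=1 and mₖ₊₁ = dₖaₖ − mₖ, dₖ₊₁ = (n − mₖ₊₁²)/dₖ, aₖ₊₁ = ⌊(a₀+mₖ₊₁)/dₖ₊₁⌋:
  k=1: m=41, d=67, a=1
  k=2: m=26, d=16, a=4
  k=3: m=38, d=19, a=4
  k=4: m=38, d=16, a=4
  k=5: m=26, d=67, a=1
  k=6: m=41, d=1, a=82
d=1 and a=2a₀=82 at k=6, so the next step gives (m, d) = (41, 67) again — its k=1 value — and the period has length 6.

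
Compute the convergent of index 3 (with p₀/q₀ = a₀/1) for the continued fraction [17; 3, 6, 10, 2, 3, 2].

3342/193

Using pₖ = aₖpₖ₋₁ + pₖ₋₂, qₖ = aₖqₖ₋₁ + qₖ₋₂ (with p₋₁=1, p₋₂=0, q₋₁=0, q₋₂=1):
  k=0: a=17, p=17, q=1
  k=1: a=3, p=52, q=3
  k=2: a=6, p=329, q=19
  k=3: a=10, p=3342, q=193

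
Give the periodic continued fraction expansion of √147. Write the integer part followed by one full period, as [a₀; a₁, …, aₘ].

a₀ = ⌊√147⌋ = 12.
With m₀=0, d₀=1 and mₖ₊₁ = dₖaₖ − mₖ, dₖ₊₁ = (n − mₖ₊₁²)/dₖ, aₖ₊₁ = ⌊(a₀+mₖ₊₁)/dₖ₊₁⌋:
  k=1: m=12, d=3, a=8
  k=2: m=12, d=1, a=24
d=1 and a=2a₀=24 at k=2, so the next step gives (m, d) = (12, 3) again — its k=1 value — and the period has length 2.

[12; 8, 24]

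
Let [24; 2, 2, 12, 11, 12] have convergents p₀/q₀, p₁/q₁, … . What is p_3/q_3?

1513/62

Using pₖ = aₖpₖ₋₁ + pₖ₋₂, qₖ = aₖqₖ₋₁ + qₖ₋₂ (with p₋₁=1, p₋₂=0, q₋₁=0, q₋₂=1):
  k=0: a=24, p=24, q=1
  k=1: a=2, p=49, q=2
  k=2: a=2, p=122, q=5
  k=3: a=12, p=1513, q=62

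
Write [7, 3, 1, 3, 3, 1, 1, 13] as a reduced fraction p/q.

Using pₖ = aₖpₖ₋₁ + pₖ₋₂ and qₖ = aₖqₖ₋₁ + qₖ₋₂:
  k=0: a=7, p=7, q=1
  k=1: a=3, p=22, q=3
  k=2: a=1, p=29, q=4
  k=3: a=3, p=109, q=15
  k=4: a=3, p=356, q=49
  k=5: a=1, p=465, q=64
  k=6: a=1, p=821, q=113
  k=7: a=13, p=11138, q=1533

11138/1533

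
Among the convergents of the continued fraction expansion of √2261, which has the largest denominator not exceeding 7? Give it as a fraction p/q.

95/2

√2261 = [47; 1, 1, 4, 1, 1, 94, …] (period length 6).
Convergents:
  p_0/q_0 = 47/1
  p_1/q_1 = 48/1
  p_2/q_2 = 95/2
  p_3/q_3 = 428/9
q_2 = 2 ≤ 7 < 9 = q_3, so the answer is 95/2.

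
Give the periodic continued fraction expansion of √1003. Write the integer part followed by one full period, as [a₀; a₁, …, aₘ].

a₀ = ⌊√1003⌋ = 31.

[31; 1, 2, 31, 2, 1, 62]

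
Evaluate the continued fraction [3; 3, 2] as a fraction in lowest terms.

23/7

Using pₖ = aₖpₖ₋₁ + pₖ₋₂ and qₖ = aₖqₖ₋₁ + qₖ₋₂:
  k=0: a=3, p=3, q=1
  k=1: a=3, p=10, q=3
  k=2: a=2, p=23, q=7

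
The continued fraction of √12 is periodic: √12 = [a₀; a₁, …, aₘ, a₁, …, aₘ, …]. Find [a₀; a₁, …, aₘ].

[3; 2, 6]

a₀ = ⌊√12⌋ = 3.
With m₀=0, d₀=1 and mₖ₊₁ = dₖaₖ − mₖ, dₖ₊₁ = (n − mₖ₊₁²)/dₖ, aₖ₊₁ = ⌊(a₀+mₖ₊₁)/dₖ₊₁⌋:
  k=1: m=3, d=3, a=2
  k=2: m=3, d=1, a=6
d=1 and a=2a₀=6 at k=2, so the next step gives (m, d) = (3, 3) again — its k=1 value — and the period has length 2.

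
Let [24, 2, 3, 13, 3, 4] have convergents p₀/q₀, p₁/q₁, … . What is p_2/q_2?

171/7

Using pₖ = aₖpₖ₋₁ + pₖ₋₂, qₖ = aₖqₖ₋₁ + qₖ₋₂ (with p₋₁=1, p₋₂=0, q₋₁=0, q₋₂=1):
  k=0: a=24, p=24, q=1
  k=1: a=2, p=49, q=2
  k=2: a=3, p=171, q=7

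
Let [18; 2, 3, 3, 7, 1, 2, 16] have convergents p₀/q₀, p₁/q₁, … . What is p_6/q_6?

Using pₖ = aₖpₖ₋₁ + pₖ₋₂, qₖ = aₖqₖ₋₁ + qₖ₋₂ (with p₋₁=1, p₋₂=0, q₋₁=0, q₋₂=1):
  k=0: a=18, p=18, q=1
  k=1: a=2, p=37, q=2
  k=2: a=3, p=129, q=7
  k=3: a=3, p=424, q=23
  k=4: a=7, p=3097, q=168
  k=5: a=1, p=3521, q=191
  k=6: a=2, p=10139, q=550

10139/550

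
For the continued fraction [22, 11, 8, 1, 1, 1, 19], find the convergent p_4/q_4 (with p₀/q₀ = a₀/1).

4175/189

Using pₖ = aₖpₖ₋₁ + pₖ₋₂, qₖ = aₖqₖ₋₁ + qₖ₋₂ (with p₋₁=1, p₋₂=0, q₋₁=0, q₋₂=1):
  k=0: a=22, p=22, q=1
  k=1: a=11, p=243, q=11
  k=2: a=8, p=1966, q=89
  k=3: a=1, p=2209, q=100
  k=4: a=1, p=4175, q=189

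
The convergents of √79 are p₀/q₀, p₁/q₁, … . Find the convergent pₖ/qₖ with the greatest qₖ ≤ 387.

√79 = [8; 1, 7, 1, 16, …] (period length 4).
Convergents:
  p_0/q_0 = 8/1
  p_1/q_1 = 9/1
  p_2/q_2 = 71/8
  p_3/q_3 = 80/9
  p_4/q_4 = 1351/152
  p_5/q_5 = 1431/161
  p_6/q_6 = 11368/1279
q_5 = 161 ≤ 387 < 1279 = q_6, so the answer is 1431/161.

1431/161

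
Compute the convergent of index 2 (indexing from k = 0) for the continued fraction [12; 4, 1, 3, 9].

61/5

Using pₖ = aₖpₖ₋₁ + pₖ₋₂, qₖ = aₖqₖ₋₁ + qₖ₋₂ (with p₋₁=1, p₋₂=0, q₋₁=0, q₋₂=1):
  k=0: a=12, p=12, q=1
  k=1: a=4, p=49, q=4
  k=2: a=1, p=61, q=5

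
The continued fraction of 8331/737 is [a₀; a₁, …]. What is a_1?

3

8331 = 11·737 + 224   →  a_0 = 11
737 = 3·224 + 65   →  a_1 = 3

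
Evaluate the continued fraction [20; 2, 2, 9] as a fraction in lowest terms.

Using pₖ = aₖpₖ₋₁ + pₖ₋₂ and qₖ = aₖqₖ₋₁ + qₖ₋₂:
  k=0: a=20, p=20, q=1
  k=1: a=2, p=41, q=2
  k=2: a=2, p=102, q=5
  k=3: a=9, p=959, q=47

959/47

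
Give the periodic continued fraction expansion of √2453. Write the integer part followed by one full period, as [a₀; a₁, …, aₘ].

a₀ = ⌊√2453⌋ = 49.
With m₀=0, d₀=1 and mₖ₊₁ = dₖaₖ − mₖ, dₖ₊₁ = (n − mₖ₊₁²)/dₖ, aₖ₊₁ = ⌊(a₀+mₖ₊₁)/dₖ₊₁⌋:
  k=1: m=49, d=52, a=1
  k=2: m=3, d=47, a=1
  k=3: m=44, d=11, a=8
  k=4: m=44, d=47, a=1
  k=5: m=3, d=52, a=1
  k=6: m=49, d=1, a=98
d=1 and a=2a₀=98 at k=6, so the next step gives (m, d) = (49, 52) again — its k=1 value — and the period has length 6.

[49; 1, 1, 8, 1, 1, 98]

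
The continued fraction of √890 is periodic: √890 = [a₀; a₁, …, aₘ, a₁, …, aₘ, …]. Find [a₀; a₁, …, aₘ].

[29; 1, 4, 1, 58]

a₀ = ⌊√890⌋ = 29.
With m₀=0, d₀=1 and mₖ₊₁ = dₖaₖ − mₖ, dₖ₊₁ = (n − mₖ₊₁²)/dₖ, aₖ₊₁ = ⌊(a₀+mₖ₊₁)/dₖ₊₁⌋:
  k=1: m=29, d=49, a=1
  k=2: m=20, d=10, a=4
  k=3: m=20, d=49, a=1
  k=4: m=29, d=1, a=58
d=1 and a=2a₀=58 at k=4, so the next step gives (m, d) = (29, 49) again — its k=1 value — and the period has length 4.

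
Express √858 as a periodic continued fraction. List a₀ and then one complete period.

a₀ = ⌊√858⌋ = 29.
With m₀=0, d₀=1 and mₖ₊₁ = dₖaₖ − mₖ, dₖ₊₁ = (n − mₖ₊₁²)/dₖ, aₖ₊₁ = ⌊(a₀+mₖ₊₁)/dₖ₊₁⌋:
  k=1: m=29, d=17, a=3
  k=2: m=22, d=22, a=2
  k=3: m=22, d=17, a=3
  k=4: m=29, d=1, a=58
d=1 and a=2a₀=58 at k=4, so the next step gives (m, d) = (29, 17) again — its k=1 value — and the period has length 4.

[29; 3, 2, 3, 58]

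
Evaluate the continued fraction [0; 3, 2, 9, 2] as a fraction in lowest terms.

40/139

Using pₖ = aₖpₖ₋₁ + pₖ₋₂ and qₖ = aₖqₖ₋₁ + qₖ₋₂:
  k=0: a=0, p=0, q=1
  k=1: a=3, p=1, q=3
  k=2: a=2, p=2, q=7
  k=3: a=9, p=19, q=66
  k=4: a=2, p=40, q=139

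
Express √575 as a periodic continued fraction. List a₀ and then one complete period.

a₀ = ⌊√575⌋ = 23.
With m₀=0, d₀=1 and mₖ₊₁ = dₖaₖ − mₖ, dₖ₊₁ = (n − mₖ₊₁²)/dₖ, aₖ₊₁ = ⌊(a₀+mₖ₊₁)/dₖ₊₁⌋:
  k=1: m=23, d=46, a=1
  k=2: m=23, d=1, a=46
d=1 and a=2a₀=46 at k=2, so the next step gives (m, d) = (23, 46) again — its k=1 value — and the period has length 2.

[23; 1, 46]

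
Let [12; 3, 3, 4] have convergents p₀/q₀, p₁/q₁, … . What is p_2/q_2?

123/10

Using pₖ = aₖpₖ₋₁ + pₖ₋₂, qₖ = aₖqₖ₋₁ + qₖ₋₂ (with p₋₁=1, p₋₂=0, q₋₁=0, q₋₂=1):
  k=0: a=12, p=12, q=1
  k=1: a=3, p=37, q=3
  k=2: a=3, p=123, q=10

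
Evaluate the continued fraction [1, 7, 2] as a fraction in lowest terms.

17/15

Using pₖ = aₖpₖ₋₁ + pₖ₋₂ and qₖ = aₖqₖ₋₁ + qₖ₋₂:
  k=0: a=1, p=1, q=1
  k=1: a=7, p=8, q=7
  k=2: a=2, p=17, q=15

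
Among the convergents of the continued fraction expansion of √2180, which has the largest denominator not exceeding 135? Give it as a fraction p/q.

1961/42

√2180 = [46; 1, 2, 4, 2, 1, 92, …] (period length 6).
Convergents:
  p_0/q_0 = 46/1
  p_1/q_1 = 47/1
  p_2/q_2 = 140/3
  p_3/q_3 = 607/13
  p_4/q_4 = 1354/29
  p_5/q_5 = 1961/42
  p_6/q_6 = 181766/3893
q_5 = 42 ≤ 135 < 3893 = q_6, so the answer is 1961/42.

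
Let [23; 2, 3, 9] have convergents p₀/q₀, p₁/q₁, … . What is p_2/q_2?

Using pₖ = aₖpₖ₋₁ + pₖ₋₂, qₖ = aₖqₖ₋₁ + qₖ₋₂ (with p₋₁=1, p₋₂=0, q₋₁=0, q₋₂=1):
  k=0: a=23, p=23, q=1
  k=1: a=2, p=47, q=2
  k=2: a=3, p=164, q=7

164/7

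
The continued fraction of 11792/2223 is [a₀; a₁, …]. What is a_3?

11792 = 5·2223 + 677   →  a_0 = 5
2223 = 3·677 + 192   →  a_1 = 3
677 = 3·192 + 101   →  a_2 = 3
192 = 1·101 + 91   →  a_3 = 1

1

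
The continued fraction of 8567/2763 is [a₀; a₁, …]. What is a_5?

1

8567 = 3·2763 + 278   →  a_0 = 3
2763 = 9·278 + 261   →  a_1 = 9
278 = 1·261 + 17   →  a_2 = 1
261 = 15·17 + 6   →  a_3 = 15
17 = 2·6 + 5   →  a_4 = 2
6 = 1·5 + 1   →  a_5 = 1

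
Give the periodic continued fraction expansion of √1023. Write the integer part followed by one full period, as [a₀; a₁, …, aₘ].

a₀ = ⌊√1023⌋ = 31.
With m₀=0, d₀=1 and mₖ₊₁ = dₖaₖ − mₖ, dₖ₊₁ = (n − mₖ₊₁²)/dₖ, aₖ₊₁ = ⌊(a₀+mₖ₊₁)/dₖ₊₁⌋:
  k=1: m=31, d=62, a=1
  k=2: m=31, d=1, a=62
d=1 and a=2a₀=62 at k=2, so the next step gives (m, d) = (31, 62) again — its k=1 value — and the period has length 2.

[31; 1, 62]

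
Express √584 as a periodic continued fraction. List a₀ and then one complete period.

a₀ = ⌊√584⌋ = 24.
With m₀=0, d₀=1 and mₖ₊₁ = dₖaₖ − mₖ, dₖ₊₁ = (n − mₖ₊₁²)/dₖ, aₖ₊₁ = ⌊(a₀+mₖ₊₁)/dₖ₊₁⌋:
  k=1: m=24, d=8, a=6
  k=2: m=24, d=1, a=48
d=1 and a=2a₀=48 at k=2, so the next step gives (m, d) = (24, 8) again — its k=1 value — and the period has length 2.

[24; 6, 48]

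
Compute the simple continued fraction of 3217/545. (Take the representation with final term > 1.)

[5; 1, 9, 3, 1, 1, 7]

3217 = 5·545 + 492
545 = 1·492 + 53
492 = 9·53 + 15
53 = 3·15 + 8
15 = 1·8 + 7
8 = 1·7 + 1
7 = 7·1 + 0  (stop)
So 3217/545 = [5; 1, 9, 3, 1, 1, 7].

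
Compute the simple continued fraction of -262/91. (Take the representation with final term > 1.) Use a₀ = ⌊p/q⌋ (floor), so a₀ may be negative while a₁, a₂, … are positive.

-262 = -3·91 + 11
91 = 8·11 + 3
11 = 3·3 + 2
3 = 1·2 + 1
2 = 2·1 + 0  (stop)
So -262/91 = [-3; 8, 3, 1, 2].

[-3; 8, 3, 1, 2]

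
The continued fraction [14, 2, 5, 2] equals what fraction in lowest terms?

Using pₖ = aₖpₖ₋₁ + pₖ₋₂ and qₖ = aₖqₖ₋₁ + qₖ₋₂:
  k=0: a=14, p=14, q=1
  k=1: a=2, p=29, q=2
  k=2: a=5, p=159, q=11
  k=3: a=2, p=347, q=24

347/24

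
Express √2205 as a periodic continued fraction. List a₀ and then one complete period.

[46; 1, 22, 2, 22, 1, 92]

a₀ = ⌊√2205⌋ = 46.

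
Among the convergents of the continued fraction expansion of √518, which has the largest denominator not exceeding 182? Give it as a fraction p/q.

√518 = [22; 1, 3, 6, 3, 1, 44, …] (period length 6).
Convergents:
  p_0/q_0 = 22/1
  p_1/q_1 = 23/1
  p_2/q_2 = 91/4
  p_3/q_3 = 569/25
  p_4/q_4 = 1798/79
  p_5/q_5 = 2367/104
  p_6/q_6 = 105946/4655
q_5 = 104 ≤ 182 < 4655 = q_6, so the answer is 2367/104.

2367/104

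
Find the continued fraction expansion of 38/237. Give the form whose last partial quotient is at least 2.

[0; 6, 4, 4, 2]

38 = 0*237 + 38
237 = 6*38 + 9
38 = 4*9 + 2
9 = 4*2 + 1
2 = 2*1 + 0  (stop)
So 38/237 = [0; 6, 4, 4, 2].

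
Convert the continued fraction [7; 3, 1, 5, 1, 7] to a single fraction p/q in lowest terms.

1539/212

Fold from the inside: start with 7/1.
  1 + 1/7 = 8/7
  5 + 7/8 = 47/8
  1 + 8/47 = 55/47
  3 + 47/55 = 212/55
  7 + 55/212 = 1539/212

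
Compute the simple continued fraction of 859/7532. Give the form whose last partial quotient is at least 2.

[0; 8, 1, 3, 3, 6, 3, 3]

859 = 0×7532 + 859
7532 = 8×859 + 660
859 = 1×660 + 199
660 = 3×199 + 63
199 = 3×63 + 10
63 = 6×10 + 3
10 = 3×3 + 1
3 = 3×1 + 0  (stop)
So 859/7532 = [0; 8, 1, 3, 3, 6, 3, 3].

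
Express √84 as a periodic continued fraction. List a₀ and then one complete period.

a₀ = ⌊√84⌋ = 9.
With m₀=0, d₀=1 and mₖ₊₁ = dₖaₖ − mₖ, dₖ₊₁ = (n − mₖ₊₁²)/dₖ, aₖ₊₁ = ⌊(a₀+mₖ₊₁)/dₖ₊₁⌋:
  k=1: m=9, d=3, a=6
  k=2: m=9, d=1, a=18
d=1 and a=2a₀=18 at k=2, so the next step gives (m, d) = (9, 3) again — its k=1 value — and the period has length 2.

[9; 6, 18]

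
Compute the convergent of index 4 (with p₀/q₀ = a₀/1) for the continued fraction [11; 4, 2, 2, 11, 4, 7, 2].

Using pₖ = aₖpₖ₋₁ + pₖ₋₂, qₖ = aₖqₖ₋₁ + qₖ₋₂ (with p₋₁=1, p₋₂=0, q₋₁=0, q₋₂=1):
  k=0: a=11, p=11, q=1
  k=1: a=4, p=45, q=4
  k=2: a=2, p=101, q=9
  k=3: a=2, p=247, q=22
  k=4: a=11, p=2818, q=251

2818/251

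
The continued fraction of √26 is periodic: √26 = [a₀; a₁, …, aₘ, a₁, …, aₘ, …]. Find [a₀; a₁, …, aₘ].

[5; 10]

a₀ = ⌊√26⌋ = 5.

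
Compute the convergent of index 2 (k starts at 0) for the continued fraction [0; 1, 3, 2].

3/4

Using pₖ = aₖpₖ₋₁ + pₖ₋₂, qₖ = aₖqₖ₋₁ + qₖ₋₂ (with p₋₁=1, p₋₂=0, q₋₁=0, q₋₂=1):
  k=0: a=0, p=0, q=1
  k=1: a=1, p=1, q=1
  k=2: a=3, p=3, q=4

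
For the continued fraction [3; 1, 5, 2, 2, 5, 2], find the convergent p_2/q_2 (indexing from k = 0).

23/6

Using pₖ = aₖpₖ₋₁ + pₖ₋₂, qₖ = aₖqₖ₋₁ + qₖ₋₂ (with p₋₁=1, p₋₂=0, q₋₁=0, q₋₂=1):
  k=0: a=3, p=3, q=1
  k=1: a=1, p=4, q=1
  k=2: a=5, p=23, q=6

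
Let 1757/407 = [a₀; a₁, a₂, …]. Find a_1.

3

1757 = 4·407 + 129   →  a_0 = 4
407 = 3·129 + 20   →  a_1 = 3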